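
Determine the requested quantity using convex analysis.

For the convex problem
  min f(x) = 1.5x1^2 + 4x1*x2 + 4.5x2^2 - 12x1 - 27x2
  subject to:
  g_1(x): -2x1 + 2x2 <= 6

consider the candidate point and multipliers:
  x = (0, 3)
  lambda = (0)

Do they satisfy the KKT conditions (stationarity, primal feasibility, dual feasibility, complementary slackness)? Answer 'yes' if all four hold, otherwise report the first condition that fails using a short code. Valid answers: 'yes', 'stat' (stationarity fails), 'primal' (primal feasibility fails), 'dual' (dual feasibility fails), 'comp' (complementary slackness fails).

Gradient of f: grad f(x) = Q x + c = (0, 0)
Constraint values g_i(x) = a_i^T x - b_i:
  g_1((0, 3)) = 0
Stationarity residual: grad f(x) + sum_i lambda_i a_i = (0, 0)
  -> stationarity OK
Primal feasibility (all g_i <= 0): OK
Dual feasibility (all lambda_i >= 0): OK
Complementary slackness (lambda_i * g_i(x) = 0 for all i): OK

Verdict: yes, KKT holds.

yes


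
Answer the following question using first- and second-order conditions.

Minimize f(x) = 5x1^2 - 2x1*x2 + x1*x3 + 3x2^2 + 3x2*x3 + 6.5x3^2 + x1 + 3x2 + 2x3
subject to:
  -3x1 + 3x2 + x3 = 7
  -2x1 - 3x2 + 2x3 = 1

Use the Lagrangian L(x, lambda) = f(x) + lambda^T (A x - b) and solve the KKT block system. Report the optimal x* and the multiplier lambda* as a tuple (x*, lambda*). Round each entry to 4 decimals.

Form the Lagrangian:
  L(x, lambda) = (1/2) x^T Q x + c^T x + lambda^T (A x - b)
Stationarity (grad_x L = 0): Q x + c + A^T lambda = 0.
Primal feasibility: A x = b.

This gives the KKT block system:
  [ Q   A^T ] [ x     ]   [-c ]
  [ A    0  ] [ lambda ] = [ b ]

Solving the linear system:
  x*      = (-1.4607, 0.7952, 0.2321)
  lambda* = (-4.5117, -0.7153)
  f(x*)   = 16.8432

x* = (-1.4607, 0.7952, 0.2321), lambda* = (-4.5117, -0.7153)


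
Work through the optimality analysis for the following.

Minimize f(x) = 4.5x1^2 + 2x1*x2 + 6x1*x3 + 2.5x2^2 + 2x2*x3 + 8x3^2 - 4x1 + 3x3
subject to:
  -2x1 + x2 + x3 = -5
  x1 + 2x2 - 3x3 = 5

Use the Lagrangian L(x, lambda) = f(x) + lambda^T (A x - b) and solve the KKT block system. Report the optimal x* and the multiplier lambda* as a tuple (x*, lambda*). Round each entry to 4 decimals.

Form the Lagrangian:
  L(x, lambda) = (1/2) x^T Q x + c^T x + lambda^T (A x - b)
Stationarity (grad_x L = 0): Q x + c + A^T lambda = 0.
Primal feasibility: A x = b.

This gives the KKT block system:
  [ Q   A^T ] [ x     ]   [-c ]
  [ A    0  ] [ lambda ] = [ b ]

Solving the linear system:
  x*      = (1.82, -0.18, -1.18)
  lambda* = (1.9, -1.14)
  f(x*)   = 2.19

x* = (1.82, -0.18, -1.18), lambda* = (1.9, -1.14)


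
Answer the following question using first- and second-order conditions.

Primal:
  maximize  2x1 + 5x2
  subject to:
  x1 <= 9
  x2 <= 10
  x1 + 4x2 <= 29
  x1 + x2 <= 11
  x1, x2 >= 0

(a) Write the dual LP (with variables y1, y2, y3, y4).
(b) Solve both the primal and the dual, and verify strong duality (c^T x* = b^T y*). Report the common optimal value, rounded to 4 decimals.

The standard primal-dual pair for 'max c^T x s.t. A x <= b, x >= 0' is:
  Dual:  min b^T y  s.t.  A^T y >= c,  y >= 0.

So the dual LP is:
  minimize  9y1 + 10y2 + 29y3 + 11y4
  subject to:
    y1 + y3 + y4 >= 2
    y2 + 4y3 + y4 >= 5
    y1, y2, y3, y4 >= 0

Solving the primal: x* = (5, 6).
  primal value c^T x* = 40.
Solving the dual: y* = (0, 0, 1, 1).
  dual value b^T y* = 40.
Strong duality: c^T x* = b^T y*. Confirmed.

40


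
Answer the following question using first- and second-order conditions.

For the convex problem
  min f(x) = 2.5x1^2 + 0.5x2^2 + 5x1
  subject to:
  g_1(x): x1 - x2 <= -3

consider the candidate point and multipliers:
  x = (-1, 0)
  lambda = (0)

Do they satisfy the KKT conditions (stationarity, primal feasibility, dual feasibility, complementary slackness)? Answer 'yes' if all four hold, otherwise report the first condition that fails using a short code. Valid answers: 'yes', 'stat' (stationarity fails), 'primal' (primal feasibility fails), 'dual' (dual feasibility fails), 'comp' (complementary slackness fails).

Gradient of f: grad f(x) = Q x + c = (0, 0)
Constraint values g_i(x) = a_i^T x - b_i:
  g_1((-1, 0)) = 2
Stationarity residual: grad f(x) + sum_i lambda_i a_i = (0, 0)
  -> stationarity OK
Primal feasibility (all g_i <= 0): FAILS
Dual feasibility (all lambda_i >= 0): OK
Complementary slackness (lambda_i * g_i(x) = 0 for all i): OK

Verdict: the first failing condition is primal_feasibility -> primal.

primal


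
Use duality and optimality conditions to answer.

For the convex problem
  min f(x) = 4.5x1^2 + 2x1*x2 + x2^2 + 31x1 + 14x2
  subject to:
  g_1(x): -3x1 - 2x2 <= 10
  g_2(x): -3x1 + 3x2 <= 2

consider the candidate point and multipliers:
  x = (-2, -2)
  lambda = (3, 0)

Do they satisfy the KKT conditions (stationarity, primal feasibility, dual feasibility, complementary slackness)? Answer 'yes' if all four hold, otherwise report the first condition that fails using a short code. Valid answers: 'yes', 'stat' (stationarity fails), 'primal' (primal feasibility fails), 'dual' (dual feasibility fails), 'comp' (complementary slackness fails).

Gradient of f: grad f(x) = Q x + c = (9, 6)
Constraint values g_i(x) = a_i^T x - b_i:
  g_1((-2, -2)) = 0
  g_2((-2, -2)) = -2
Stationarity residual: grad f(x) + sum_i lambda_i a_i = (0, 0)
  -> stationarity OK
Primal feasibility (all g_i <= 0): OK
Dual feasibility (all lambda_i >= 0): OK
Complementary slackness (lambda_i * g_i(x) = 0 for all i): OK

Verdict: yes, KKT holds.

yes


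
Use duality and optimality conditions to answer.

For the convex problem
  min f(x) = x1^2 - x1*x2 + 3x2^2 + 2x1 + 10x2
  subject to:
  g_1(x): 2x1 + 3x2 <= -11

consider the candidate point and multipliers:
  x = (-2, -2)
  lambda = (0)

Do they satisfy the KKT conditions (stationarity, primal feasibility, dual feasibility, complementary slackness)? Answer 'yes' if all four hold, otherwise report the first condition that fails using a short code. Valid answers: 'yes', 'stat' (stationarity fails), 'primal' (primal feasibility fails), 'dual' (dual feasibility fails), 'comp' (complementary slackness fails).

Gradient of f: grad f(x) = Q x + c = (0, 0)
Constraint values g_i(x) = a_i^T x - b_i:
  g_1((-2, -2)) = 1
Stationarity residual: grad f(x) + sum_i lambda_i a_i = (0, 0)
  -> stationarity OK
Primal feasibility (all g_i <= 0): FAILS
Dual feasibility (all lambda_i >= 0): OK
Complementary slackness (lambda_i * g_i(x) = 0 for all i): OK

Verdict: the first failing condition is primal_feasibility -> primal.

primal


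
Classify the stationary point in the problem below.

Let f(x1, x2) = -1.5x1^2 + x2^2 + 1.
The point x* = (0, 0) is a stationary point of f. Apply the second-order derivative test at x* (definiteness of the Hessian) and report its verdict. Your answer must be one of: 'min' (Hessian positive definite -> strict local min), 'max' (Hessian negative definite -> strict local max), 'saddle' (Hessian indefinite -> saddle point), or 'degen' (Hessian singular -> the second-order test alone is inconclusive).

Compute the Hessian H = grad^2 f:
  H = [[-3, 0], [0, 2]]
Verify stationarity: grad f(x*) = H x* + g = (0, 0).
Eigenvalues of H: -3, 2.
Eigenvalues have mixed signs, so H is indefinite -> x* is a saddle point.

saddle


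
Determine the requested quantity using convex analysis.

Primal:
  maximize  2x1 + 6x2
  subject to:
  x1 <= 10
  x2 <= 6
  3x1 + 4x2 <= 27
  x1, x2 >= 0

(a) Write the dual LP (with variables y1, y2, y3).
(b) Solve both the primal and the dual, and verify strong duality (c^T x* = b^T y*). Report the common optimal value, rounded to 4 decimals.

The standard primal-dual pair for 'max c^T x s.t. A x <= b, x >= 0' is:
  Dual:  min b^T y  s.t.  A^T y >= c,  y >= 0.

So the dual LP is:
  minimize  10y1 + 6y2 + 27y3
  subject to:
    y1 + 3y3 >= 2
    y2 + 4y3 >= 6
    y1, y2, y3 >= 0

Solving the primal: x* = (1, 6).
  primal value c^T x* = 38.
Solving the dual: y* = (0, 3.3333, 0.6667).
  dual value b^T y* = 38.
Strong duality: c^T x* = b^T y*. Confirmed.

38


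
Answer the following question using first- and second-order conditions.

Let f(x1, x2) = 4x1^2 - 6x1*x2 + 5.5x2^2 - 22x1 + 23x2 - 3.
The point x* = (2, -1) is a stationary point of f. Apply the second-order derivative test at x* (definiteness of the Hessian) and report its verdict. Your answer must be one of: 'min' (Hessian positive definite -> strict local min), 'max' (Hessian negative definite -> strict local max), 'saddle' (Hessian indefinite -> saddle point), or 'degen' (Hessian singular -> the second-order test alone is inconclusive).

Compute the Hessian H = grad^2 f:
  H = [[8, -6], [-6, 11]]
Verify stationarity: grad f(x*) = H x* + g = (0, 0).
Eigenvalues of H: 3.3153, 15.6847.
Both eigenvalues > 0, so H is positive definite -> x* is a strict local min.

min


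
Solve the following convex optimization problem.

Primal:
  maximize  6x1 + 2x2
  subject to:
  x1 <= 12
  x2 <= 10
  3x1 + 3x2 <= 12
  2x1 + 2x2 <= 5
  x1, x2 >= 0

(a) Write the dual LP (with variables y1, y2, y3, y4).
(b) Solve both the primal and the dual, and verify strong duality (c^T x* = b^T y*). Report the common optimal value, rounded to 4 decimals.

The standard primal-dual pair for 'max c^T x s.t. A x <= b, x >= 0' is:
  Dual:  min b^T y  s.t.  A^T y >= c,  y >= 0.

So the dual LP is:
  minimize  12y1 + 10y2 + 12y3 + 5y4
  subject to:
    y1 + 3y3 + 2y4 >= 6
    y2 + 3y3 + 2y4 >= 2
    y1, y2, y3, y4 >= 0

Solving the primal: x* = (2.5, 0).
  primal value c^T x* = 15.
Solving the dual: y* = (0, 0, 0, 3).
  dual value b^T y* = 15.
Strong duality: c^T x* = b^T y*. Confirmed.

15


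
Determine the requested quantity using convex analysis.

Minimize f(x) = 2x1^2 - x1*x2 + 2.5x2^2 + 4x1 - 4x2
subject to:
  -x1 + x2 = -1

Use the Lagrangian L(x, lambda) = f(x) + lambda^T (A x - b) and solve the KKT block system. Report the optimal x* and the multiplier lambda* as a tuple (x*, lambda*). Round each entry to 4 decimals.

Form the Lagrangian:
  L(x, lambda) = (1/2) x^T Q x + c^T x + lambda^T (A x - b)
Stationarity (grad_x L = 0): Q x + c + A^T lambda = 0.
Primal feasibility: A x = b.

This gives the KKT block system:
  [ Q   A^T ] [ x     ]   [-c ]
  [ A    0  ] [ lambda ] = [ b ]

Solving the linear system:
  x*      = (0.5714, -0.4286)
  lambda* = (6.7143)
  f(x*)   = 5.3571

x* = (0.5714, -0.4286), lambda* = (6.7143)


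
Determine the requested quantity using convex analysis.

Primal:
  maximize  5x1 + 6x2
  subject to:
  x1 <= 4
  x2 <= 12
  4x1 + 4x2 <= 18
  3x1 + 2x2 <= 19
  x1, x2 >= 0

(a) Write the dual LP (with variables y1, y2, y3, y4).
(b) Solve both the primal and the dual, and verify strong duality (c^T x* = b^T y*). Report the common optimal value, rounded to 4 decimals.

The standard primal-dual pair for 'max c^T x s.t. A x <= b, x >= 0' is:
  Dual:  min b^T y  s.t.  A^T y >= c,  y >= 0.

So the dual LP is:
  minimize  4y1 + 12y2 + 18y3 + 19y4
  subject to:
    y1 + 4y3 + 3y4 >= 5
    y2 + 4y3 + 2y4 >= 6
    y1, y2, y3, y4 >= 0

Solving the primal: x* = (0, 4.5).
  primal value c^T x* = 27.
Solving the dual: y* = (0, 0, 1.5, 0).
  dual value b^T y* = 27.
Strong duality: c^T x* = b^T y*. Confirmed.

27


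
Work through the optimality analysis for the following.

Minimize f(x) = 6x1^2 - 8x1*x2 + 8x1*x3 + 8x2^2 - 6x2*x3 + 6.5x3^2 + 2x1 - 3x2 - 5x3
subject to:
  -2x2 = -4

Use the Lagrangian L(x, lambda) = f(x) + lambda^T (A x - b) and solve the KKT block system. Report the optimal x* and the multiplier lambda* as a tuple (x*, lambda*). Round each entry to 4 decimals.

Form the Lagrangian:
  L(x, lambda) = (1/2) x^T Q x + c^T x + lambda^T (A x - b)
Stationarity (grad_x L = 0): Q x + c + A^T lambda = 0.
Primal feasibility: A x = b.

This gives the KKT block system:
  [ Q   A^T ] [ x     ]   [-c ]
  [ A    0  ] [ lambda ] = [ b ]

Solving the linear system:
  x*      = (0.5, 2, 1)
  lambda* = (9.5)
  f(x*)   = 14

x* = (0.5, 2, 1), lambda* = (9.5)


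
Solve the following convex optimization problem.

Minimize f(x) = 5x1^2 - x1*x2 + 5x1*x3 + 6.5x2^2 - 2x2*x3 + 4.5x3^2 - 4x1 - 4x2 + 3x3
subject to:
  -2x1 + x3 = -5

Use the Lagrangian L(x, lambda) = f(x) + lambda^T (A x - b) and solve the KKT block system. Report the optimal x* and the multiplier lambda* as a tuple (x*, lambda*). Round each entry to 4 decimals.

Form the Lagrangian:
  L(x, lambda) = (1/2) x^T Q x + c^T x + lambda^T (A x - b)
Stationarity (grad_x L = 0): Q x + c + A^T lambda = 0.
Primal feasibility: A x = b.

This gives the KKT block system:
  [ Q   A^T ] [ x     ]   [-c ]
  [ A    0  ] [ lambda ] = [ b ]

Solving the linear system:
  x*      = (1.7275, 0.2029, -1.545)
  lambda* = (2.6735)
  f(x*)   = 0.5054

x* = (1.7275, 0.2029, -1.545), lambda* = (2.6735)


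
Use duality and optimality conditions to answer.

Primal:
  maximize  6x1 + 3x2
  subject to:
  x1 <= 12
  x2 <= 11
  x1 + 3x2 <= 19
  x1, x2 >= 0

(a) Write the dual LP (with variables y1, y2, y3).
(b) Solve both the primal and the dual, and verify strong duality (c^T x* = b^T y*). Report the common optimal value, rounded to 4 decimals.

The standard primal-dual pair for 'max c^T x s.t. A x <= b, x >= 0' is:
  Dual:  min b^T y  s.t.  A^T y >= c,  y >= 0.

So the dual LP is:
  minimize  12y1 + 11y2 + 19y3
  subject to:
    y1 + y3 >= 6
    y2 + 3y3 >= 3
    y1, y2, y3 >= 0

Solving the primal: x* = (12, 2.3333).
  primal value c^T x* = 79.
Solving the dual: y* = (5, 0, 1).
  dual value b^T y* = 79.
Strong duality: c^T x* = b^T y*. Confirmed.

79


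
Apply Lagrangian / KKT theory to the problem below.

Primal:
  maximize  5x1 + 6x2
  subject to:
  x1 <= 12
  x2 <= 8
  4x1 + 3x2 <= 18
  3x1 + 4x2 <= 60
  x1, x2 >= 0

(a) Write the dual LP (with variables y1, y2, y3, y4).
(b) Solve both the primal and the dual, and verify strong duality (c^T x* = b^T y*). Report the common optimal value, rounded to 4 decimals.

The standard primal-dual pair for 'max c^T x s.t. A x <= b, x >= 0' is:
  Dual:  min b^T y  s.t.  A^T y >= c,  y >= 0.

So the dual LP is:
  minimize  12y1 + 8y2 + 18y3 + 60y4
  subject to:
    y1 + 4y3 + 3y4 >= 5
    y2 + 3y3 + 4y4 >= 6
    y1, y2, y3, y4 >= 0

Solving the primal: x* = (0, 6).
  primal value c^T x* = 36.
Solving the dual: y* = (0, 0, 2, 0).
  dual value b^T y* = 36.
Strong duality: c^T x* = b^T y*. Confirmed.

36


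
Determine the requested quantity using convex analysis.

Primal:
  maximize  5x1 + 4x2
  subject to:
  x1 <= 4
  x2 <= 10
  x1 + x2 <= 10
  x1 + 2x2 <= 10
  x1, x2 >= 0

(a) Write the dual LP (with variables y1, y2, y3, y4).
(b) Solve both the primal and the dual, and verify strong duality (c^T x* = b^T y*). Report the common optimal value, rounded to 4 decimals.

The standard primal-dual pair for 'max c^T x s.t. A x <= b, x >= 0' is:
  Dual:  min b^T y  s.t.  A^T y >= c,  y >= 0.

So the dual LP is:
  minimize  4y1 + 10y2 + 10y3 + 10y4
  subject to:
    y1 + y3 + y4 >= 5
    y2 + y3 + 2y4 >= 4
    y1, y2, y3, y4 >= 0

Solving the primal: x* = (4, 3).
  primal value c^T x* = 32.
Solving the dual: y* = (3, 0, 0, 2).
  dual value b^T y* = 32.
Strong duality: c^T x* = b^T y*. Confirmed.

32


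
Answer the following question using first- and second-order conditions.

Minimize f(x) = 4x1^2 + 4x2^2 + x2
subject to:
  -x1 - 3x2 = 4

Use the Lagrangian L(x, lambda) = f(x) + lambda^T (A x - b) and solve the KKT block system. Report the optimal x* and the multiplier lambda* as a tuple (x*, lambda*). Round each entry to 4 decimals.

Form the Lagrangian:
  L(x, lambda) = (1/2) x^T Q x + c^T x + lambda^T (A x - b)
Stationarity (grad_x L = 0): Q x + c + A^T lambda = 0.
Primal feasibility: A x = b.

This gives the KKT block system:
  [ Q   A^T ] [ x     ]   [-c ]
  [ A    0  ] [ lambda ] = [ b ]

Solving the linear system:
  x*      = (-0.3625, -1.2125)
  lambda* = (-2.9)
  f(x*)   = 5.1937

x* = (-0.3625, -1.2125), lambda* = (-2.9)


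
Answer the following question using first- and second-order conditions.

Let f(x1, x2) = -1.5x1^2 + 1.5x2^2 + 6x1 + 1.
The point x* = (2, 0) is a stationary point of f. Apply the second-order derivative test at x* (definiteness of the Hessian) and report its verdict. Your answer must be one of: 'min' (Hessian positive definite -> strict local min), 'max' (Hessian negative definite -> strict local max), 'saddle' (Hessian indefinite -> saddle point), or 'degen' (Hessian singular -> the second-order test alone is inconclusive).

Compute the Hessian H = grad^2 f:
  H = [[-3, 0], [0, 3]]
Verify stationarity: grad f(x*) = H x* + g = (0, 0).
Eigenvalues of H: -3, 3.
Eigenvalues have mixed signs, so H is indefinite -> x* is a saddle point.

saddle


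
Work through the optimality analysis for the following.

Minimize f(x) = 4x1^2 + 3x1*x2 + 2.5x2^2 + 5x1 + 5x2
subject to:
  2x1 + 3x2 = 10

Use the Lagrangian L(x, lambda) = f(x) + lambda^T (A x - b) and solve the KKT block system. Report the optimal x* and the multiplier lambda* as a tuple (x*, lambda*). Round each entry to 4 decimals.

Form the Lagrangian:
  L(x, lambda) = (1/2) x^T Q x + c^T x + lambda^T (A x - b)
Stationarity (grad_x L = 0): Q x + c + A^T lambda = 0.
Primal feasibility: A x = b.

This gives the KKT block system:
  [ Q   A^T ] [ x     ]   [-c ]
  [ A    0  ] [ lambda ] = [ b ]

Solving the linear system:
  x*      = (-0.0893, 3.3929)
  lambda* = (-7.2321)
  f(x*)   = 44.4196

x* = (-0.0893, 3.3929), lambda* = (-7.2321)


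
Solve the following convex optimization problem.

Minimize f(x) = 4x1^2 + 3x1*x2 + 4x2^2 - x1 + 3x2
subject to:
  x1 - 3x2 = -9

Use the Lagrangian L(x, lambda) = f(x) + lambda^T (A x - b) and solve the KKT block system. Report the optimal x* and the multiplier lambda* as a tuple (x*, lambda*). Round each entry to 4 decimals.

Form the Lagrangian:
  L(x, lambda) = (1/2) x^T Q x + c^T x + lambda^T (A x - b)
Stationarity (grad_x L = 0): Q x + c + A^T lambda = 0.
Primal feasibility: A x = b.

This gives the KKT block system:
  [ Q   A^T ] [ x     ]   [-c ]
  [ A    0  ] [ lambda ] = [ b ]

Solving the linear system:
  x*      = (-1.5612, 2.4796)
  lambda* = (6.051)
  f(x*)   = 31.7296

x* = (-1.5612, 2.4796), lambda* = (6.051)


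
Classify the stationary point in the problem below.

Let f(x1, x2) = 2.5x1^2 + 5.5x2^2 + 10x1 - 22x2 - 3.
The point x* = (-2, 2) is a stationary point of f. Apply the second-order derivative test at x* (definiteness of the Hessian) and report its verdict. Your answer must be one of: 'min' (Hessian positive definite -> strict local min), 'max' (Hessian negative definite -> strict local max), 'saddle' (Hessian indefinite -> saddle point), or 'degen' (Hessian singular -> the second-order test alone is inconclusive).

Compute the Hessian H = grad^2 f:
  H = [[5, 0], [0, 11]]
Verify stationarity: grad f(x*) = H x* + g = (0, 0).
Eigenvalues of H: 5, 11.
Both eigenvalues > 0, so H is positive definite -> x* is a strict local min.

min


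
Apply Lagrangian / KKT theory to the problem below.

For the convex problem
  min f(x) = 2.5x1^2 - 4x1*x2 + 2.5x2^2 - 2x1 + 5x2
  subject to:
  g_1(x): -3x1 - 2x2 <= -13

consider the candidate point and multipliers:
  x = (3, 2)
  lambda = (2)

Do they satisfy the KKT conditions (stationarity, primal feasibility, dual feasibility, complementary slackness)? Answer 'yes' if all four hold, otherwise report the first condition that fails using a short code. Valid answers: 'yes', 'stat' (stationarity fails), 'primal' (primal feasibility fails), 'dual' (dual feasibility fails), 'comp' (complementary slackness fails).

Gradient of f: grad f(x) = Q x + c = (5, 3)
Constraint values g_i(x) = a_i^T x - b_i:
  g_1((3, 2)) = 0
Stationarity residual: grad f(x) + sum_i lambda_i a_i = (-1, -1)
  -> stationarity FAILS
Primal feasibility (all g_i <= 0): OK
Dual feasibility (all lambda_i >= 0): OK
Complementary slackness (lambda_i * g_i(x) = 0 for all i): OK

Verdict: the first failing condition is stationarity -> stat.

stat


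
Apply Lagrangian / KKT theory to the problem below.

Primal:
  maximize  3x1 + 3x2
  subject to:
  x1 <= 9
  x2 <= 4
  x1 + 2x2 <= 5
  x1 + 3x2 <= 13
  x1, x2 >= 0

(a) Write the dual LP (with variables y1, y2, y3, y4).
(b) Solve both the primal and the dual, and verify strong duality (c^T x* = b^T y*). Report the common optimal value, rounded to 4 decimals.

The standard primal-dual pair for 'max c^T x s.t. A x <= b, x >= 0' is:
  Dual:  min b^T y  s.t.  A^T y >= c,  y >= 0.

So the dual LP is:
  minimize  9y1 + 4y2 + 5y3 + 13y4
  subject to:
    y1 + y3 + y4 >= 3
    y2 + 2y3 + 3y4 >= 3
    y1, y2, y3, y4 >= 0

Solving the primal: x* = (5, 0).
  primal value c^T x* = 15.
Solving the dual: y* = (0, 0, 3, 0).
  dual value b^T y* = 15.
Strong duality: c^T x* = b^T y*. Confirmed.

15


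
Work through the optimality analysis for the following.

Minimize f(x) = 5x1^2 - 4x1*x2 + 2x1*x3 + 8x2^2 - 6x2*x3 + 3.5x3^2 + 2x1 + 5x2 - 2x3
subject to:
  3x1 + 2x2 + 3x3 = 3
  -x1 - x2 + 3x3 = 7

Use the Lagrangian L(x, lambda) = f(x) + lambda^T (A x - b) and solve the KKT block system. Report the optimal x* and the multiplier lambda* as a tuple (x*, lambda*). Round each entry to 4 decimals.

Form the Lagrangian:
  L(x, lambda) = (1/2) x^T Q x + c^T x + lambda^T (A x - b)
Stationarity (grad_x L = 0): Q x + c + A^T lambda = 0.
Primal feasibility: A x = b.

This gives the KKT block system:
  [ Q   A^T ] [ x     ]   [-c ]
  [ A    0  ] [ lambda ] = [ b ]

Solving the linear system:
  x*      = (-0.9763, -0.0315, 1.9974)
  lambda* = (0.0591, -3.4652)
  f(x*)   = 8.9869

x* = (-0.9763, -0.0315, 1.9974), lambda* = (0.0591, -3.4652)


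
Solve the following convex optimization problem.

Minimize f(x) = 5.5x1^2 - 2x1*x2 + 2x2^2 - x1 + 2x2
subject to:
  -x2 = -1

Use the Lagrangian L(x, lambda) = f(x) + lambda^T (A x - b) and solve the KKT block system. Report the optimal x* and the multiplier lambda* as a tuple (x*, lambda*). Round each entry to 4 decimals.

Form the Lagrangian:
  L(x, lambda) = (1/2) x^T Q x + c^T x + lambda^T (A x - b)
Stationarity (grad_x L = 0): Q x + c + A^T lambda = 0.
Primal feasibility: A x = b.

This gives the KKT block system:
  [ Q   A^T ] [ x     ]   [-c ]
  [ A    0  ] [ lambda ] = [ b ]

Solving the linear system:
  x*      = (0.2727, 1)
  lambda* = (5.4545)
  f(x*)   = 3.5909

x* = (0.2727, 1), lambda* = (5.4545)


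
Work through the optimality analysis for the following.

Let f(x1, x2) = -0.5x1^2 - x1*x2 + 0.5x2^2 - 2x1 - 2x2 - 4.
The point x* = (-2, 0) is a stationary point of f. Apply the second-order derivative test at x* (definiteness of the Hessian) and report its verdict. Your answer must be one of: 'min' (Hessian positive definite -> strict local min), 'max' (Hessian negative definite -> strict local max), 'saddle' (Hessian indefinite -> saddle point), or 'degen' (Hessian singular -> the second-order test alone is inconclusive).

Compute the Hessian H = grad^2 f:
  H = [[-1, -1], [-1, 1]]
Verify stationarity: grad f(x*) = H x* + g = (0, 0).
Eigenvalues of H: -1.4142, 1.4142.
Eigenvalues have mixed signs, so H is indefinite -> x* is a saddle point.

saddle


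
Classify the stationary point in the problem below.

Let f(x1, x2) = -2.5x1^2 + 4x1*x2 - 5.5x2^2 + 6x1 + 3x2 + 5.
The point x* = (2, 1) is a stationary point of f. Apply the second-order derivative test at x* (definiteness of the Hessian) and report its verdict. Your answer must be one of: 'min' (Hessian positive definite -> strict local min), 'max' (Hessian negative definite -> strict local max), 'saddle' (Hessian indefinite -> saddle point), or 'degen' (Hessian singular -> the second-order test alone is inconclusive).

Compute the Hessian H = grad^2 f:
  H = [[-5, 4], [4, -11]]
Verify stationarity: grad f(x*) = H x* + g = (0, 0).
Eigenvalues of H: -13, -3.
Both eigenvalues < 0, so H is negative definite -> x* is a strict local max.

max


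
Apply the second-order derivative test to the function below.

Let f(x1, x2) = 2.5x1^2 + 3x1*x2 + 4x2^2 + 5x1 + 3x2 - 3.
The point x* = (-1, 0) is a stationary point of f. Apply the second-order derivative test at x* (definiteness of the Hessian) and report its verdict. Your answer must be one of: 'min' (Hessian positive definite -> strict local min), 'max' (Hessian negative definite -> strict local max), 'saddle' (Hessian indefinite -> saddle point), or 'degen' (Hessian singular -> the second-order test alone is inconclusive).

Compute the Hessian H = grad^2 f:
  H = [[5, 3], [3, 8]]
Verify stationarity: grad f(x*) = H x* + g = (0, 0).
Eigenvalues of H: 3.1459, 9.8541.
Both eigenvalues > 0, so H is positive definite -> x* is a strict local min.

min


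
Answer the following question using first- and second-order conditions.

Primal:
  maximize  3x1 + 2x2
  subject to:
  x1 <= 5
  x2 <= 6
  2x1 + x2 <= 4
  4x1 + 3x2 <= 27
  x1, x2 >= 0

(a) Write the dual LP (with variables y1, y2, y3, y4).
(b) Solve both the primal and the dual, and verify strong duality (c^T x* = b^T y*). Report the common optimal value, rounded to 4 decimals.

The standard primal-dual pair for 'max c^T x s.t. A x <= b, x >= 0' is:
  Dual:  min b^T y  s.t.  A^T y >= c,  y >= 0.

So the dual LP is:
  minimize  5y1 + 6y2 + 4y3 + 27y4
  subject to:
    y1 + 2y3 + 4y4 >= 3
    y2 + y3 + 3y4 >= 2
    y1, y2, y3, y4 >= 0

Solving the primal: x* = (0, 4).
  primal value c^T x* = 8.
Solving the dual: y* = (0, 0, 2, 0).
  dual value b^T y* = 8.
Strong duality: c^T x* = b^T y*. Confirmed.

8


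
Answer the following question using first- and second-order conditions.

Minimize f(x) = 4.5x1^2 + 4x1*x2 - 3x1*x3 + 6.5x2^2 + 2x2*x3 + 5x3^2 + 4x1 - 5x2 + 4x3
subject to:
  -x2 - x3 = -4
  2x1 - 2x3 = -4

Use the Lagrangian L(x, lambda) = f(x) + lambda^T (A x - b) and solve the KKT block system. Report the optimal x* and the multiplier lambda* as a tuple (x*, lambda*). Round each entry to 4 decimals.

Form the Lagrangian:
  L(x, lambda) = (1/2) x^T Q x + c^T x + lambda^T (A x - b)
Stationarity (grad_x L = 0): Q x + c + A^T lambda = 0.
Primal feasibility: A x = b.

This gives the KKT block system:
  [ Q   A^T ] [ x     ]   [-c ]
  [ A    0  ] [ lambda ] = [ b ]

Solving the linear system:
  x*      = (-0.6429, 2.6429, 1.3571)
  lambda* = (29.5, -2.3571)
  f(x*)   = 49.1071

x* = (-0.6429, 2.6429, 1.3571), lambda* = (29.5, -2.3571)


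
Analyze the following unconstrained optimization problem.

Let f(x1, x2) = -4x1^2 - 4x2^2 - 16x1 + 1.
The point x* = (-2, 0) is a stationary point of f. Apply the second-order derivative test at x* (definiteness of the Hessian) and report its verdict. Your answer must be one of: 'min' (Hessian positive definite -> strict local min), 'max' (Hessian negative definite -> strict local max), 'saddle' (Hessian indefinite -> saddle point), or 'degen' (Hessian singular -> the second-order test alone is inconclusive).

Compute the Hessian H = grad^2 f:
  H = [[-8, 0], [0, -8]]
Verify stationarity: grad f(x*) = H x* + g = (0, 0).
Eigenvalues of H: -8, -8.
Both eigenvalues < 0, so H is negative definite -> x* is a strict local max.

max


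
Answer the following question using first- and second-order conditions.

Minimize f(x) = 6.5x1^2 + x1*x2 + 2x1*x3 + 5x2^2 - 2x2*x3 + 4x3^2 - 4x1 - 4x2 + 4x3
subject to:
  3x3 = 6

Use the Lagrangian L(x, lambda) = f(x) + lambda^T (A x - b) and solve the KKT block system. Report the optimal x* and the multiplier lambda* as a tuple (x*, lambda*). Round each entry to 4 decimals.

Form the Lagrangian:
  L(x, lambda) = (1/2) x^T Q x + c^T x + lambda^T (A x - b)
Stationarity (grad_x L = 0): Q x + c + A^T lambda = 0.
Primal feasibility: A x = b.

This gives the KKT block system:
  [ Q   A^T ] [ x     ]   [-c ]
  [ A    0  ] [ lambda ] = [ b ]

Solving the linear system:
  x*      = (-0.062, 0.8062, 2)
  lambda* = (-6.0879)
  f(x*)   = 20.7752

x* = (-0.062, 0.8062, 2), lambda* = (-6.0879)


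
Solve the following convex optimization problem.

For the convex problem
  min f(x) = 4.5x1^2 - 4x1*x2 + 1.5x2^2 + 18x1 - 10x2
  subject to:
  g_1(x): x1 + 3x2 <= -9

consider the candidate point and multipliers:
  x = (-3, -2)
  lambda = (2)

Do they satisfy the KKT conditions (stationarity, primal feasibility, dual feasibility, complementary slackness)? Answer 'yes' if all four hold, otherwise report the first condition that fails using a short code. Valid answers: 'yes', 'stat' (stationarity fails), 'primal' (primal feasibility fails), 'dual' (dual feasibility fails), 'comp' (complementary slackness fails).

Gradient of f: grad f(x) = Q x + c = (-1, -4)
Constraint values g_i(x) = a_i^T x - b_i:
  g_1((-3, -2)) = 0
Stationarity residual: grad f(x) + sum_i lambda_i a_i = (1, 2)
  -> stationarity FAILS
Primal feasibility (all g_i <= 0): OK
Dual feasibility (all lambda_i >= 0): OK
Complementary slackness (lambda_i * g_i(x) = 0 for all i): OK

Verdict: the first failing condition is stationarity -> stat.

stat


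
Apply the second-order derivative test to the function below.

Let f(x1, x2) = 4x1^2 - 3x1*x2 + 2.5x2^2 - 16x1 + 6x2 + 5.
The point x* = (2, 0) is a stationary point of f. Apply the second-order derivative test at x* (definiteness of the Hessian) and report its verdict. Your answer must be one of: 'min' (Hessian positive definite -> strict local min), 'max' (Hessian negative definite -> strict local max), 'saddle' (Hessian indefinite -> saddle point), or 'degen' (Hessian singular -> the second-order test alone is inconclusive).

Compute the Hessian H = grad^2 f:
  H = [[8, -3], [-3, 5]]
Verify stationarity: grad f(x*) = H x* + g = (0, 0).
Eigenvalues of H: 3.1459, 9.8541.
Both eigenvalues > 0, so H is positive definite -> x* is a strict local min.

min


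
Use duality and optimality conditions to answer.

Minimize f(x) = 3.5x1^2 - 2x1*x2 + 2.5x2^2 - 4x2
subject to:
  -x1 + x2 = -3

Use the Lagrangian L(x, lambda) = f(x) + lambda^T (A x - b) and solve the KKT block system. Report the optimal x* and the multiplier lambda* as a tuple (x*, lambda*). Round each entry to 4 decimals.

Form the Lagrangian:
  L(x, lambda) = (1/2) x^T Q x + c^T x + lambda^T (A x - b)
Stationarity (grad_x L = 0): Q x + c + A^T lambda = 0.
Primal feasibility: A x = b.

This gives the KKT block system:
  [ Q   A^T ] [ x     ]   [-c ]
  [ A    0  ] [ lambda ] = [ b ]

Solving the linear system:
  x*      = (1.625, -1.375)
  lambda* = (14.125)
  f(x*)   = 23.9375

x* = (1.625, -1.375), lambda* = (14.125)


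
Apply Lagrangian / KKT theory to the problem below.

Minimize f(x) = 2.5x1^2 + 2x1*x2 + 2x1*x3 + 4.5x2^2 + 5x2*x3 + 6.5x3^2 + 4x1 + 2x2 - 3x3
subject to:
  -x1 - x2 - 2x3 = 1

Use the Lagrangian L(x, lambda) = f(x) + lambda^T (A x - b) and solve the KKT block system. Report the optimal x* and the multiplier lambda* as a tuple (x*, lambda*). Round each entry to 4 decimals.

Form the Lagrangian:
  L(x, lambda) = (1/2) x^T Q x + c^T x + lambda^T (A x - b)
Stationarity (grad_x L = 0): Q x + c + A^T lambda = 0.
Primal feasibility: A x = b.

This gives the KKT block system:
  [ Q   A^T ] [ x     ]   [-c ]
  [ A    0  ] [ lambda ] = [ b ]

Solving the linear system:
  x*      = (-1.1538, -0.3077, 0.2308)
  lambda* = (-1.9231)
  f(x*)   = -2

x* = (-1.1538, -0.3077, 0.2308), lambda* = (-1.9231)


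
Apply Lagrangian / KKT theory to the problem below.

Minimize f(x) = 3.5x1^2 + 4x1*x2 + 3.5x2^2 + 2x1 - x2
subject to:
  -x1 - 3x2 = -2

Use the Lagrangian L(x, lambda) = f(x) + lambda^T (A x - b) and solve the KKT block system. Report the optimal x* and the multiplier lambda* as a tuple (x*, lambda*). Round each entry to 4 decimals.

Form the Lagrangian:
  L(x, lambda) = (1/2) x^T Q x + c^T x + lambda^T (A x - b)
Stationarity (grad_x L = 0): Q x + c + A^T lambda = 0.
Primal feasibility: A x = b.

This gives the KKT block system:
  [ Q   A^T ] [ x     ]   [-c ]
  [ A    0  ] [ lambda ] = [ b ]

Solving the linear system:
  x*      = (-0.6739, 0.8913)
  lambda* = (0.8478)
  f(x*)   = -0.2717

x* = (-0.6739, 0.8913), lambda* = (0.8478)


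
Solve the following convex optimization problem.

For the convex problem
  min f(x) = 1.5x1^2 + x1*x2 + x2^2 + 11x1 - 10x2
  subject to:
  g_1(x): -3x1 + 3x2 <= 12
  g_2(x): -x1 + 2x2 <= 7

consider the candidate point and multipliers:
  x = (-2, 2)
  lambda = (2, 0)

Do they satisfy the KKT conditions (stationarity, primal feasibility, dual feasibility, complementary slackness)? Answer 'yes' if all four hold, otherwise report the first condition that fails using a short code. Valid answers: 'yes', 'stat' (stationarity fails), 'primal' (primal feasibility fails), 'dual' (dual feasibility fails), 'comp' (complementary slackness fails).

Gradient of f: grad f(x) = Q x + c = (7, -8)
Constraint values g_i(x) = a_i^T x - b_i:
  g_1((-2, 2)) = 0
  g_2((-2, 2)) = -1
Stationarity residual: grad f(x) + sum_i lambda_i a_i = (1, -2)
  -> stationarity FAILS
Primal feasibility (all g_i <= 0): OK
Dual feasibility (all lambda_i >= 0): OK
Complementary slackness (lambda_i * g_i(x) = 0 for all i): OK

Verdict: the first failing condition is stationarity -> stat.

stat


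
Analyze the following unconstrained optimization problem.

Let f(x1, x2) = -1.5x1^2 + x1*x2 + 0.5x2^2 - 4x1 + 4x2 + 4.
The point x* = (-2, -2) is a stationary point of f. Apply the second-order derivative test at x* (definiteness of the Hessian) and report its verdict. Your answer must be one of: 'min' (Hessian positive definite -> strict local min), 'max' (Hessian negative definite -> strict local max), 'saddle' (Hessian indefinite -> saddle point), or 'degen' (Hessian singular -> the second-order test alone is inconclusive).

Compute the Hessian H = grad^2 f:
  H = [[-3, 1], [1, 1]]
Verify stationarity: grad f(x*) = H x* + g = (0, 0).
Eigenvalues of H: -3.2361, 1.2361.
Eigenvalues have mixed signs, so H is indefinite -> x* is a saddle point.

saddle


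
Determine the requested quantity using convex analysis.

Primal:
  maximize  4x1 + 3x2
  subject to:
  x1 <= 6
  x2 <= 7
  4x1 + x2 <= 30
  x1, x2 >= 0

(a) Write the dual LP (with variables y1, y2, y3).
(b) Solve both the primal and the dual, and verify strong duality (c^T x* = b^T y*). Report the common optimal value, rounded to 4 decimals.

The standard primal-dual pair for 'max c^T x s.t. A x <= b, x >= 0' is:
  Dual:  min b^T y  s.t.  A^T y >= c,  y >= 0.

So the dual LP is:
  minimize  6y1 + 7y2 + 30y3
  subject to:
    y1 + 4y3 >= 4
    y2 + y3 >= 3
    y1, y2, y3 >= 0

Solving the primal: x* = (5.75, 7).
  primal value c^T x* = 44.
Solving the dual: y* = (0, 2, 1).
  dual value b^T y* = 44.
Strong duality: c^T x* = b^T y*. Confirmed.

44


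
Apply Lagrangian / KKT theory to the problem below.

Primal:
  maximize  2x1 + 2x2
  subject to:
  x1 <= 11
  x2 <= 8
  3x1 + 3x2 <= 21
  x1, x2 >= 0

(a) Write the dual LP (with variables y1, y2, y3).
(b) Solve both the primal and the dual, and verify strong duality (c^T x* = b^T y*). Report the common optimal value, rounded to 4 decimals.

The standard primal-dual pair for 'max c^T x s.t. A x <= b, x >= 0' is:
  Dual:  min b^T y  s.t.  A^T y >= c,  y >= 0.

So the dual LP is:
  minimize  11y1 + 8y2 + 21y3
  subject to:
    y1 + 3y3 >= 2
    y2 + 3y3 >= 2
    y1, y2, y3 >= 0

Solving the primal: x* = (7, 0).
  primal value c^T x* = 14.
Solving the dual: y* = (0, 0, 0.6667).
  dual value b^T y* = 14.
Strong duality: c^T x* = b^T y*. Confirmed.

14


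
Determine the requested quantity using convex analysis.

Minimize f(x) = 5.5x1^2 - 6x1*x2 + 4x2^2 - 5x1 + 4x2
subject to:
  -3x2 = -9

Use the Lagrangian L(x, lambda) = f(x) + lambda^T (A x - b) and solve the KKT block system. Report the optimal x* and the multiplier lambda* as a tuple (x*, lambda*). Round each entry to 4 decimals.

Form the Lagrangian:
  L(x, lambda) = (1/2) x^T Q x + c^T x + lambda^T (A x - b)
Stationarity (grad_x L = 0): Q x + c + A^T lambda = 0.
Primal feasibility: A x = b.

This gives the KKT block system:
  [ Q   A^T ] [ x     ]   [-c ]
  [ A    0  ] [ lambda ] = [ b ]

Solving the linear system:
  x*      = (2.0909, 3)
  lambda* = (5.1515)
  f(x*)   = 23.9545

x* = (2.0909, 3), lambda* = (5.1515)


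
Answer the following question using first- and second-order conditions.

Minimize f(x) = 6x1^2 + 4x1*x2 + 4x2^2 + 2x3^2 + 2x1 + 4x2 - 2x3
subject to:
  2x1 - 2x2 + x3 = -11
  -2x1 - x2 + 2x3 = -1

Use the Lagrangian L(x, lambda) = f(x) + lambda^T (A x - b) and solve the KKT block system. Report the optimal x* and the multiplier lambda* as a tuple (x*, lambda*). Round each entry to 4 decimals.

Form the Lagrangian:
  L(x, lambda) = (1/2) x^T Q x + c^T x + lambda^T (A x - b)
Stationarity (grad_x L = 0): Q x + c + A^T lambda = 0.
Primal feasibility: A x = b.

This gives the KKT block system:
  [ Q   A^T ] [ x     ]   [-c ]
  [ A    0  ] [ lambda ] = [ b ]

Solving the linear system:
  x*      = (-2.2368, 2.5263, -1.4737)
  lambda* = (7.5439, 0.1754)
  f(x*)   = 45.8684

x* = (-2.2368, 2.5263, -1.4737), lambda* = (7.5439, 0.1754)


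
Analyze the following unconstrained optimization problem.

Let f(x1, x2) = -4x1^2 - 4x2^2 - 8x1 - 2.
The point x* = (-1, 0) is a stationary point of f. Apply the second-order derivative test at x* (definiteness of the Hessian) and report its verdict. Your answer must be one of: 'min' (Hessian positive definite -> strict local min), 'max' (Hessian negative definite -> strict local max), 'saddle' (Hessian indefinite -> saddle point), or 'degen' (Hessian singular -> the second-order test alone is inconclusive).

Compute the Hessian H = grad^2 f:
  H = [[-8, 0], [0, -8]]
Verify stationarity: grad f(x*) = H x* + g = (0, 0).
Eigenvalues of H: -8, -8.
Both eigenvalues < 0, so H is negative definite -> x* is a strict local max.

max


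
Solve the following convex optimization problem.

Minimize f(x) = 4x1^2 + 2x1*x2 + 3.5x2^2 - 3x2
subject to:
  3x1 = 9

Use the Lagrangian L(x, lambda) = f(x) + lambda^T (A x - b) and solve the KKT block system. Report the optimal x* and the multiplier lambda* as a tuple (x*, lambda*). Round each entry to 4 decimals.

Form the Lagrangian:
  L(x, lambda) = (1/2) x^T Q x + c^T x + lambda^T (A x - b)
Stationarity (grad_x L = 0): Q x + c + A^T lambda = 0.
Primal feasibility: A x = b.

This gives the KKT block system:
  [ Q   A^T ] [ x     ]   [-c ]
  [ A    0  ] [ lambda ] = [ b ]

Solving the linear system:
  x*      = (3, -0.4286)
  lambda* = (-7.7143)
  f(x*)   = 35.3571

x* = (3, -0.4286), lambda* = (-7.7143)


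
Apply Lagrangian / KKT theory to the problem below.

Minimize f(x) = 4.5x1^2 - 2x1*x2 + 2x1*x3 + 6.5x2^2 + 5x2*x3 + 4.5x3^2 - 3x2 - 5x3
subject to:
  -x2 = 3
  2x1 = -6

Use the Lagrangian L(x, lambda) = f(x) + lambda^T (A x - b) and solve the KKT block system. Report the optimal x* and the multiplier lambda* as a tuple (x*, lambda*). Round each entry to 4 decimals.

Form the Lagrangian:
  L(x, lambda) = (1/2) x^T Q x + c^T x + lambda^T (A x - b)
Stationarity (grad_x L = 0): Q x + c + A^T lambda = 0.
Primal feasibility: A x = b.

This gives the KKT block system:
  [ Q   A^T ] [ x     ]   [-c ]
  [ A    0  ] [ lambda ] = [ b ]

Solving the linear system:
  x*      = (-3, -3, 2.8889)
  lambda* = (-21.5556, 7.6111)
  f(x*)   = 52.4444

x* = (-3, -3, 2.8889), lambda* = (-21.5556, 7.6111)


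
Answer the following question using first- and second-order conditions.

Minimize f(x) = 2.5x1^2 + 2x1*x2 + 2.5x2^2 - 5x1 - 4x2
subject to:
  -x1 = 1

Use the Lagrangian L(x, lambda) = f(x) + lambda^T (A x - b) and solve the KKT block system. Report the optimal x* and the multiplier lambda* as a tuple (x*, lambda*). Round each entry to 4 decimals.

Form the Lagrangian:
  L(x, lambda) = (1/2) x^T Q x + c^T x + lambda^T (A x - b)
Stationarity (grad_x L = 0): Q x + c + A^T lambda = 0.
Primal feasibility: A x = b.

This gives the KKT block system:
  [ Q   A^T ] [ x     ]   [-c ]
  [ A    0  ] [ lambda ] = [ b ]

Solving the linear system:
  x*      = (-1, 1.2)
  lambda* = (-7.6)
  f(x*)   = 3.9

x* = (-1, 1.2), lambda* = (-7.6)


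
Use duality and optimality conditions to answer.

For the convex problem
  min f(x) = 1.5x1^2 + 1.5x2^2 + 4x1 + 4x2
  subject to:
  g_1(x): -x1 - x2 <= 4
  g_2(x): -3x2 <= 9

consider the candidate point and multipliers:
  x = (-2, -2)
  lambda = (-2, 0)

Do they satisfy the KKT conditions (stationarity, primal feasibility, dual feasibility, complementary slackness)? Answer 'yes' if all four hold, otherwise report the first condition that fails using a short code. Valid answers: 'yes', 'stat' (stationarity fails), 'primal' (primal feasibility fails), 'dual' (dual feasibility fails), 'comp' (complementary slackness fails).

Gradient of f: grad f(x) = Q x + c = (-2, -2)
Constraint values g_i(x) = a_i^T x - b_i:
  g_1((-2, -2)) = 0
  g_2((-2, -2)) = -3
Stationarity residual: grad f(x) + sum_i lambda_i a_i = (0, 0)
  -> stationarity OK
Primal feasibility (all g_i <= 0): OK
Dual feasibility (all lambda_i >= 0): FAILS
Complementary slackness (lambda_i * g_i(x) = 0 for all i): OK

Verdict: the first failing condition is dual_feasibility -> dual.

dual
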